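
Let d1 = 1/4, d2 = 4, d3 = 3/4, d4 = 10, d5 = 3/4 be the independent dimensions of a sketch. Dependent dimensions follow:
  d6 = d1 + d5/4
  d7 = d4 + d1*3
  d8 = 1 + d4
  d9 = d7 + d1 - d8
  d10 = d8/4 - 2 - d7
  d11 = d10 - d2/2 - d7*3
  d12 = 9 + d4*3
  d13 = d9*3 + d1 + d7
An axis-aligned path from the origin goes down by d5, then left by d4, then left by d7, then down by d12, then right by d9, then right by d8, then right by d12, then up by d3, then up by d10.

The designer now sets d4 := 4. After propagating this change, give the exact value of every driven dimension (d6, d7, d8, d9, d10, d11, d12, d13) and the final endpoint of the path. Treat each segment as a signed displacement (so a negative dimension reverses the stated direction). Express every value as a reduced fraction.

d6 = 7/16
d7 = 19/4
d8 = 5
d9 = 0
d10 = -11/2
d11 = -87/4
d12 = 21
d13 = 5
endpoint = (69/4, -53/2)

Apply edit: d4 := 4
  d6 = d1 + d5/4 = 7/16
  d7 = d4 + d1*3 = 19/4
  d8 = 1 + d4 = 5
  d9 = d7 + d1 - d8 = 0
  d10 = d8/4 - 2 - d7 = -11/2
  d11 = d10 - d2/2 - d7*3 = -87/4
  d12 = 9 + d4*3 = 21
  d13 = d9*3 + d1 + d7 = 5
Walk from origin (0, 0):
  seg 1: down by d5 = 3/4 → (0, -3/4)
  seg 2: left by d4 = 4 → (-4, -3/4)
  seg 3: left by d7 = 19/4 → (-35/4, -3/4)
  seg 4: down by d12 = 21 → (-35/4, -87/4)
  seg 5: right by d9 = 0 → (-35/4, -87/4)
  seg 6: right by d8 = 5 → (-15/4, -87/4)
  seg 7: right by d12 = 21 → (69/4, -87/4)
  seg 8: up by d3 = 3/4 → (69/4, -21)
  seg 9: up by d10 = -11/2 → (69/4, -53/2)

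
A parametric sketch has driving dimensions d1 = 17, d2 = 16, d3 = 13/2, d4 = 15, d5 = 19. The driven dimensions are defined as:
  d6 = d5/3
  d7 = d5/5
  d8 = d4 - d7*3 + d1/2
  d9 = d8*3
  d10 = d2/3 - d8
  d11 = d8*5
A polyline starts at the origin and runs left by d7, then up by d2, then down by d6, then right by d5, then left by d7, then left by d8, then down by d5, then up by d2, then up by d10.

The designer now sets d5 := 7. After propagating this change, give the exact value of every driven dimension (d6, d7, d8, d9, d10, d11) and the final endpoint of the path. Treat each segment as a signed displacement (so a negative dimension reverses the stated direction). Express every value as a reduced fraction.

Apply edit: d5 := 7
  d6 = d5/3 = 7/3
  d7 = d5/5 = 7/5
  d8 = d4 - d7*3 + d1/2 = 193/10
  d9 = d8*3 = 579/10
  d10 = d2/3 - d8 = -419/30
  d11 = d8*5 = 193/2
Walk from origin (0, 0):
  seg 1: left by d7 = 7/5 → (-7/5, 0)
  seg 2: up by d2 = 16 → (-7/5, 16)
  seg 3: down by d6 = 7/3 → (-7/5, 41/3)
  seg 4: right by d5 = 7 → (28/5, 41/3)
  seg 5: left by d7 = 7/5 → (21/5, 41/3)
  seg 6: left by d8 = 193/10 → (-151/10, 41/3)
  seg 7: down by d5 = 7 → (-151/10, 20/3)
  seg 8: up by d2 = 16 → (-151/10, 68/3)
  seg 9: up by d10 = -419/30 → (-151/10, 87/10)

d6 = 7/3
d7 = 7/5
d8 = 193/10
d9 = 579/10
d10 = -419/30
d11 = 193/2
endpoint = (-151/10, 87/10)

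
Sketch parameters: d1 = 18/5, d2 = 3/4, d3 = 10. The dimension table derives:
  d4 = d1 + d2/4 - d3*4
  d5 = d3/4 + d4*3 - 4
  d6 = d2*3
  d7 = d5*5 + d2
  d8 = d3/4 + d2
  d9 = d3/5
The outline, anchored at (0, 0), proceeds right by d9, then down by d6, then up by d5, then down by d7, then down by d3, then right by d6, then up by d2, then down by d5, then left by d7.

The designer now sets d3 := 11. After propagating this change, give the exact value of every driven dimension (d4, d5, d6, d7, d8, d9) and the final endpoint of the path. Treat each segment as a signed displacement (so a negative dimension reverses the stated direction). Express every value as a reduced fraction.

d4 = -3217/80
d5 = -9751/80
d6 = 9/4
d7 = -9739/16
d8 = 7/2
d9 = 11/5
endpoint = (49051/80, 9539/16)

Apply edit: d3 := 11
  d4 = d1 + d2/4 - d3*4 = -3217/80
  d5 = d3/4 + d4*3 - 4 = -9751/80
  d6 = d2*3 = 9/4
  d7 = d5*5 + d2 = -9739/16
  d8 = d3/4 + d2 = 7/2
  d9 = d3/5 = 11/5
Walk from origin (0, 0):
  seg 1: right by d9 = 11/5 → (11/5, 0)
  seg 2: down by d6 = 9/4 → (11/5, -9/4)
  seg 3: up by d5 = -9751/80 → (11/5, -9931/80)
  seg 4: down by d7 = -9739/16 → (11/5, 9691/20)
  seg 5: down by d3 = 11 → (11/5, 9471/20)
  seg 6: right by d6 = 9/4 → (89/20, 9471/20)
  seg 7: up by d2 = 3/4 → (89/20, 4743/10)
  seg 8: down by d5 = -9751/80 → (89/20, 9539/16)
  seg 9: left by d7 = -9739/16 → (49051/80, 9539/16)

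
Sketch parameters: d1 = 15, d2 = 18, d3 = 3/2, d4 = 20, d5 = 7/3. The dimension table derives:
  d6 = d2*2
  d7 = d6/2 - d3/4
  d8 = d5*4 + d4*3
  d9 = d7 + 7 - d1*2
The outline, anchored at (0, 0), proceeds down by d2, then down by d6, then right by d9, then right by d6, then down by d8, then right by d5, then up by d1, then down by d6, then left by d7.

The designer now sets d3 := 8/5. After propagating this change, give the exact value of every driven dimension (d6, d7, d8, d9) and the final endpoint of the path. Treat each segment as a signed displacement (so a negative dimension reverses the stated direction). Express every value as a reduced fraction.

d6 = 36
d7 = 88/5
d8 = 208/3
d9 = -27/5
endpoint = (46/3, -433/3)

Apply edit: d3 := 8/5
  d6 = d2*2 = 36
  d7 = d6/2 - d3/4 = 88/5
  d8 = d5*4 + d4*3 = 208/3
  d9 = d7 + 7 - d1*2 = -27/5
Walk from origin (0, 0):
  seg 1: down by d2 = 18 → (0, -18)
  seg 2: down by d6 = 36 → (0, -54)
  seg 3: right by d9 = -27/5 → (-27/5, -54)
  seg 4: right by d6 = 36 → (153/5, -54)
  seg 5: down by d8 = 208/3 → (153/5, -370/3)
  seg 6: right by d5 = 7/3 → (494/15, -370/3)
  seg 7: up by d1 = 15 → (494/15, -325/3)
  seg 8: down by d6 = 36 → (494/15, -433/3)
  seg 9: left by d7 = 88/5 → (46/3, -433/3)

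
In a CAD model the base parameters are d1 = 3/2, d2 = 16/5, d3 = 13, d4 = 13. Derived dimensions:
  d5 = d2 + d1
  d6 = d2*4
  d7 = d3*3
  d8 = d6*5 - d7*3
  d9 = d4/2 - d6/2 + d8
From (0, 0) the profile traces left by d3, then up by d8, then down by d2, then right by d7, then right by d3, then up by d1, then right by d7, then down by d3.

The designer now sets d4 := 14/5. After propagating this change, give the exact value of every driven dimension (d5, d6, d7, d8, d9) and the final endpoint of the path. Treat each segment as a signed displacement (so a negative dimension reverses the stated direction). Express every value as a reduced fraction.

Apply edit: d4 := 14/5
  d5 = d2 + d1 = 47/10
  d6 = d2*4 = 64/5
  d7 = d3*3 = 39
  d8 = d6*5 - d7*3 = -53
  d9 = d4/2 - d6/2 + d8 = -58
Walk from origin (0, 0):
  seg 1: left by d3 = 13 → (-13, 0)
  seg 2: up by d8 = -53 → (-13, -53)
  seg 3: down by d2 = 16/5 → (-13, -281/5)
  seg 4: right by d7 = 39 → (26, -281/5)
  seg 5: right by d3 = 13 → (39, -281/5)
  seg 6: up by d1 = 3/2 → (39, -547/10)
  seg 7: right by d7 = 39 → (78, -547/10)
  seg 8: down by d3 = 13 → (78, -677/10)

d5 = 47/10
d6 = 64/5
d7 = 39
d8 = -53
d9 = -58
endpoint = (78, -677/10)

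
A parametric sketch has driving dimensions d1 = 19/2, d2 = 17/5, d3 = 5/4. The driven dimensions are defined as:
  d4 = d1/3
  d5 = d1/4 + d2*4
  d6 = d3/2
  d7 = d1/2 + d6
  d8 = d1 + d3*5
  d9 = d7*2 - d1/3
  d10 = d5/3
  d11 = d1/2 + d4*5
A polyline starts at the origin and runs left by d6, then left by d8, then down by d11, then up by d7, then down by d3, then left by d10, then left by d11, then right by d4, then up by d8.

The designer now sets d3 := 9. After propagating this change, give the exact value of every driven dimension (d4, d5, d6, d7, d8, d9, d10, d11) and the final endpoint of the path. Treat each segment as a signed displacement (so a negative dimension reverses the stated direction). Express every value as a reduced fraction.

d4 = 19/6
d5 = 639/40
d6 = 9/2
d7 = 37/4
d8 = 109/2
d9 = 46/3
d10 = 213/40
d11 = 247/12
endpoint = (-9809/120, 205/6)

Apply edit: d3 := 9
  d4 = d1/3 = 19/6
  d5 = d1/4 + d2*4 = 639/40
  d6 = d3/2 = 9/2
  d7 = d1/2 + d6 = 37/4
  d8 = d1 + d3*5 = 109/2
  d9 = d7*2 - d1/3 = 46/3
  d10 = d5/3 = 213/40
  d11 = d1/2 + d4*5 = 247/12
Walk from origin (0, 0):
  seg 1: left by d6 = 9/2 → (-9/2, 0)
  seg 2: left by d8 = 109/2 → (-59, 0)
  seg 3: down by d11 = 247/12 → (-59, -247/12)
  seg 4: up by d7 = 37/4 → (-59, -34/3)
  seg 5: down by d3 = 9 → (-59, -61/3)
  seg 6: left by d10 = 213/40 → (-2573/40, -61/3)
  seg 7: left by d11 = 247/12 → (-10189/120, -61/3)
  seg 8: right by d4 = 19/6 → (-9809/120, -61/3)
  seg 9: up by d8 = 109/2 → (-9809/120, 205/6)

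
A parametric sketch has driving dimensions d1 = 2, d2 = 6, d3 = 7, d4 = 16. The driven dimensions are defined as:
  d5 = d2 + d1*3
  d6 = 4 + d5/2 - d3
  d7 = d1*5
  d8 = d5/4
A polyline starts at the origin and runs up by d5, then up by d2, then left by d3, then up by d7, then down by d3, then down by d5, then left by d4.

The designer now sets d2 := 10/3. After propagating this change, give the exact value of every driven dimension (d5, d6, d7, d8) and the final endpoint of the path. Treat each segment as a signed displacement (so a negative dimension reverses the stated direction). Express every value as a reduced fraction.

Apply edit: d2 := 10/3
  d5 = d2 + d1*3 = 28/3
  d6 = 4 + d5/2 - d3 = 5/3
  d7 = d1*5 = 10
  d8 = d5/4 = 7/3
Walk from origin (0, 0):
  seg 1: up by d5 = 28/3 → (0, 28/3)
  seg 2: up by d2 = 10/3 → (0, 38/3)
  seg 3: left by d3 = 7 → (-7, 38/3)
  seg 4: up by d7 = 10 → (-7, 68/3)
  seg 5: down by d3 = 7 → (-7, 47/3)
  seg 6: down by d5 = 28/3 → (-7, 19/3)
  seg 7: left by d4 = 16 → (-23, 19/3)

d5 = 28/3
d6 = 5/3
d7 = 10
d8 = 7/3
endpoint = (-23, 19/3)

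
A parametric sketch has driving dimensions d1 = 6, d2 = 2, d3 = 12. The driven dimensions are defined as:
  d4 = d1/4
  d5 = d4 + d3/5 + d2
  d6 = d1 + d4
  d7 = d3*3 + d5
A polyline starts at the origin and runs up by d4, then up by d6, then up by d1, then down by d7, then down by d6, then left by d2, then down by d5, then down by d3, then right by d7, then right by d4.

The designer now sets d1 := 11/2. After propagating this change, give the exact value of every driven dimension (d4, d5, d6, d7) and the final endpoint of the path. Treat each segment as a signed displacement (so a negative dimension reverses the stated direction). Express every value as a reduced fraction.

d4 = 11/8
d5 = 231/40
d6 = 55/8
d7 = 1671/40
endpoint = (823/20, -2107/40)

Apply edit: d1 := 11/2
  d4 = d1/4 = 11/8
  d5 = d4 + d3/5 + d2 = 231/40
  d6 = d1 + d4 = 55/8
  d7 = d3*3 + d5 = 1671/40
Walk from origin (0, 0):
  seg 1: up by d4 = 11/8 → (0, 11/8)
  seg 2: up by d6 = 55/8 → (0, 33/4)
  seg 3: up by d1 = 11/2 → (0, 55/4)
  seg 4: down by d7 = 1671/40 → (0, -1121/40)
  seg 5: down by d6 = 55/8 → (0, -349/10)
  seg 6: left by d2 = 2 → (-2, -349/10)
  seg 7: down by d5 = 231/40 → (-2, -1627/40)
  seg 8: down by d3 = 12 → (-2, -2107/40)
  seg 9: right by d7 = 1671/40 → (1591/40, -2107/40)
  seg 10: right by d4 = 11/8 → (823/20, -2107/40)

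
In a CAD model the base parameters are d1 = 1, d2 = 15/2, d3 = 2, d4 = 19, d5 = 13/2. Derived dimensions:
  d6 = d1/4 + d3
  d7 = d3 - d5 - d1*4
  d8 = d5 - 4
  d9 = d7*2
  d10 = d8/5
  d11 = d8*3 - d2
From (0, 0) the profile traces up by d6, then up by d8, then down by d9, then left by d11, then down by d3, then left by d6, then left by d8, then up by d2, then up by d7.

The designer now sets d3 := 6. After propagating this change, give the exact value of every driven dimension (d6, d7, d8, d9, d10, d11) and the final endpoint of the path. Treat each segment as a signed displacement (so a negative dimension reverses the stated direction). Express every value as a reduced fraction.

Apply edit: d3 := 6
  d6 = d1/4 + d3 = 25/4
  d7 = d3 - d5 - d1*4 = -9/2
  d8 = d5 - 4 = 5/2
  d9 = d7*2 = -9
  d10 = d8/5 = 1/2
  d11 = d8*3 - d2 = 0
Walk from origin (0, 0):
  seg 1: up by d6 = 25/4 → (0, 25/4)
  seg 2: up by d8 = 5/2 → (0, 35/4)
  seg 3: down by d9 = -9 → (0, 71/4)
  seg 4: left by d11 = 0 → (0, 71/4)
  seg 5: down by d3 = 6 → (0, 47/4)
  seg 6: left by d6 = 25/4 → (-25/4, 47/4)
  seg 7: left by d8 = 5/2 → (-35/4, 47/4)
  seg 8: up by d2 = 15/2 → (-35/4, 77/4)
  seg 9: up by d7 = -9/2 → (-35/4, 59/4)

d6 = 25/4
d7 = -9/2
d8 = 5/2
d9 = -9
d10 = 1/2
d11 = 0
endpoint = (-35/4, 59/4)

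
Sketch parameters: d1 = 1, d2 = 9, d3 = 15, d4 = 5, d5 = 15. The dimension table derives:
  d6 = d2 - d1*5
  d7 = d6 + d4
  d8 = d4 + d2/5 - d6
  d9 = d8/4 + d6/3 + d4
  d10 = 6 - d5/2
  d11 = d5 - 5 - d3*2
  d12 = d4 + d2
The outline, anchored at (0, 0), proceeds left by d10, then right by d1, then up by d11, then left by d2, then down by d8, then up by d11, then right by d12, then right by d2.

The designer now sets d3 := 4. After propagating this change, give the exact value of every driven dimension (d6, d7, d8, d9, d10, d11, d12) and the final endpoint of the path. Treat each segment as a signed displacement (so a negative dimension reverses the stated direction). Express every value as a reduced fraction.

d6 = 4
d7 = 9
d8 = 14/5
d9 = 211/30
d10 = -3/2
d11 = 2
d12 = 14
endpoint = (33/2, 6/5)

Apply edit: d3 := 4
  d6 = d2 - d1*5 = 4
  d7 = d6 + d4 = 9
  d8 = d4 + d2/5 - d6 = 14/5
  d9 = d8/4 + d6/3 + d4 = 211/30
  d10 = 6 - d5/2 = -3/2
  d11 = d5 - 5 - d3*2 = 2
  d12 = d4 + d2 = 14
Walk from origin (0, 0):
  seg 1: left by d10 = -3/2 → (3/2, 0)
  seg 2: right by d1 = 1 → (5/2, 0)
  seg 3: up by d11 = 2 → (5/2, 2)
  seg 4: left by d2 = 9 → (-13/2, 2)
  seg 5: down by d8 = 14/5 → (-13/2, -4/5)
  seg 6: up by d11 = 2 → (-13/2, 6/5)
  seg 7: right by d12 = 14 → (15/2, 6/5)
  seg 8: right by d2 = 9 → (33/2, 6/5)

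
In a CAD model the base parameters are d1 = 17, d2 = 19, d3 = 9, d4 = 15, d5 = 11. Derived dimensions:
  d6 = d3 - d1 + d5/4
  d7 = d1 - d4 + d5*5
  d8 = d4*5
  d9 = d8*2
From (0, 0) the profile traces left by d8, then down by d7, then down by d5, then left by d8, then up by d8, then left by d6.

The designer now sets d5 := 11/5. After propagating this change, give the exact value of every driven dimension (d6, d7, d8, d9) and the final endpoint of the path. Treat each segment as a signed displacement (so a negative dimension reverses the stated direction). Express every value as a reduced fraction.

Apply edit: d5 := 11/5
  d6 = d3 - d1 + d5/4 = -149/20
  d7 = d1 - d4 + d5*5 = 13
  d8 = d4*5 = 75
  d9 = d8*2 = 150
Walk from origin (0, 0):
  seg 1: left by d8 = 75 → (-75, 0)
  seg 2: down by d7 = 13 → (-75, -13)
  seg 3: down by d5 = 11/5 → (-75, -76/5)
  seg 4: left by d8 = 75 → (-150, -76/5)
  seg 5: up by d8 = 75 → (-150, 299/5)
  seg 6: left by d6 = -149/20 → (-2851/20, 299/5)

d6 = -149/20
d7 = 13
d8 = 75
d9 = 150
endpoint = (-2851/20, 299/5)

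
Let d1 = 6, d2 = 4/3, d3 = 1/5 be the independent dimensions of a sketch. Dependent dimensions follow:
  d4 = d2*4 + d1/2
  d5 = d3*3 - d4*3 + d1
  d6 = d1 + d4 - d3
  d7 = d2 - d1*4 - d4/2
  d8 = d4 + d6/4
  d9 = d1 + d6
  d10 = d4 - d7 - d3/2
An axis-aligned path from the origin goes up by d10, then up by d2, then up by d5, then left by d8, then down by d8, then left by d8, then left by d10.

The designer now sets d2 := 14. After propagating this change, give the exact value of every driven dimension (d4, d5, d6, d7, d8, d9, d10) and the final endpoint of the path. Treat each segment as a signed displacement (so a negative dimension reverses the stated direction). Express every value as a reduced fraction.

d4 = 59
d5 = -852/5
d6 = 324/5
d7 = -79/2
d8 = 376/5
d9 = 354/5
d10 = 492/5
endpoint = (-1244/5, -666/5)

Apply edit: d2 := 14
  d4 = d2*4 + d1/2 = 59
  d5 = d3*3 - d4*3 + d1 = -852/5
  d6 = d1 + d4 - d3 = 324/5
  d7 = d2 - d1*4 - d4/2 = -79/2
  d8 = d4 + d6/4 = 376/5
  d9 = d1 + d6 = 354/5
  d10 = d4 - d7 - d3/2 = 492/5
Walk from origin (0, 0):
  seg 1: up by d10 = 492/5 → (0, 492/5)
  seg 2: up by d2 = 14 → (0, 562/5)
  seg 3: up by d5 = -852/5 → (0, -58)
  seg 4: left by d8 = 376/5 → (-376/5, -58)
  seg 5: down by d8 = 376/5 → (-376/5, -666/5)
  seg 6: left by d8 = 376/5 → (-752/5, -666/5)
  seg 7: left by d10 = 492/5 → (-1244/5, -666/5)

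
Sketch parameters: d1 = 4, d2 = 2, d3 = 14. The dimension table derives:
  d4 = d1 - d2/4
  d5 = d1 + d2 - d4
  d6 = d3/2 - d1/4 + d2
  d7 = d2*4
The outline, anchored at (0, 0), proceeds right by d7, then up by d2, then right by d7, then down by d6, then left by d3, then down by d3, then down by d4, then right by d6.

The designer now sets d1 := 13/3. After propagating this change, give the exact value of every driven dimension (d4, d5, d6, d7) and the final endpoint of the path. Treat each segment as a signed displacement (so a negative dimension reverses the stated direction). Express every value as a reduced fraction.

Apply edit: d1 := 13/3
  d4 = d1 - d2/4 = 23/6
  d5 = d1 + d2 - d4 = 5/2
  d6 = d3/2 - d1/4 + d2 = 95/12
  d7 = d2*4 = 8
Walk from origin (0, 0):
  seg 1: right by d7 = 8 → (8, 0)
  seg 2: up by d2 = 2 → (8, 2)
  seg 3: right by d7 = 8 → (16, 2)
  seg 4: down by d6 = 95/12 → (16, -71/12)
  seg 5: left by d3 = 14 → (2, -71/12)
  seg 6: down by d3 = 14 → (2, -239/12)
  seg 7: down by d4 = 23/6 → (2, -95/4)
  seg 8: right by d6 = 95/12 → (119/12, -95/4)

d4 = 23/6
d5 = 5/2
d6 = 95/12
d7 = 8
endpoint = (119/12, -95/4)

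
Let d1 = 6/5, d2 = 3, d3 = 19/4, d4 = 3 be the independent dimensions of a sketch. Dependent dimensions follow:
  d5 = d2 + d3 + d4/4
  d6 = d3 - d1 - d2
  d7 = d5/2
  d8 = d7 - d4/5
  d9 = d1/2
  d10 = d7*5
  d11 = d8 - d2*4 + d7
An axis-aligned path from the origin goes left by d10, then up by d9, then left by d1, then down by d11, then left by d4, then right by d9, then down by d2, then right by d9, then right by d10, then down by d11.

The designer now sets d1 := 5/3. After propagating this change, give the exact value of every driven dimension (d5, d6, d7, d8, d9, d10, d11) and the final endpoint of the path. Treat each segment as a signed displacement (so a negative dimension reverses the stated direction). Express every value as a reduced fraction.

Apply edit: d1 := 5/3
  d5 = d2 + d3 + d4/4 = 17/2
  d6 = d3 - d1 - d2 = 1/12
  d7 = d5/2 = 17/4
  d8 = d7 - d4/5 = 73/20
  d9 = d1/2 = 5/6
  d10 = d7*5 = 85/4
  d11 = d8 - d2*4 + d7 = -41/10
Walk from origin (0, 0):
  seg 1: left by d10 = 85/4 → (-85/4, 0)
  seg 2: up by d9 = 5/6 → (-85/4, 5/6)
  seg 3: left by d1 = 5/3 → (-275/12, 5/6)
  seg 4: down by d11 = -41/10 → (-275/12, 74/15)
  seg 5: left by d4 = 3 → (-311/12, 74/15)
  seg 6: right by d9 = 5/6 → (-301/12, 74/15)
  seg 7: down by d2 = 3 → (-301/12, 29/15)
  seg 8: right by d9 = 5/6 → (-97/4, 29/15)
  seg 9: right by d10 = 85/4 → (-3, 29/15)
  seg 10: down by d11 = -41/10 → (-3, 181/30)

d5 = 17/2
d6 = 1/12
d7 = 17/4
d8 = 73/20
d9 = 5/6
d10 = 85/4
d11 = -41/10
endpoint = (-3, 181/30)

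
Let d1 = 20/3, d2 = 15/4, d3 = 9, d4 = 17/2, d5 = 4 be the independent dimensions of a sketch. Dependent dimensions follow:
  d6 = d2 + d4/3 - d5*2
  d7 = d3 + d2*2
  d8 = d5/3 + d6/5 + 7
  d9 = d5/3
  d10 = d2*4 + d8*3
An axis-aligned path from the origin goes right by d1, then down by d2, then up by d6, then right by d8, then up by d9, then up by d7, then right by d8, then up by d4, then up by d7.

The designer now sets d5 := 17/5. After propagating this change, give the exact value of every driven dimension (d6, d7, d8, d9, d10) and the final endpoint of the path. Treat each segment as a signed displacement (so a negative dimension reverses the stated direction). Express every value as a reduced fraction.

d6 = -13/60
d7 = 33/2
d8 = 809/100
d9 = 17/15
d10 = 3927/100
endpoint = (3427/150, 116/3)

Apply edit: d5 := 17/5
  d6 = d2 + d4/3 - d5*2 = -13/60
  d7 = d3 + d2*2 = 33/2
  d8 = d5/3 + d6/5 + 7 = 809/100
  d9 = d5/3 = 17/15
  d10 = d2*4 + d8*3 = 3927/100
Walk from origin (0, 0):
  seg 1: right by d1 = 20/3 → (20/3, 0)
  seg 2: down by d2 = 15/4 → (20/3, -15/4)
  seg 3: up by d6 = -13/60 → (20/3, -119/30)
  seg 4: right by d8 = 809/100 → (4427/300, -119/30)
  seg 5: up by d9 = 17/15 → (4427/300, -17/6)
  seg 6: up by d7 = 33/2 → (4427/300, 41/3)
  seg 7: right by d8 = 809/100 → (3427/150, 41/3)
  seg 8: up by d4 = 17/2 → (3427/150, 133/6)
  seg 9: up by d7 = 33/2 → (3427/150, 116/3)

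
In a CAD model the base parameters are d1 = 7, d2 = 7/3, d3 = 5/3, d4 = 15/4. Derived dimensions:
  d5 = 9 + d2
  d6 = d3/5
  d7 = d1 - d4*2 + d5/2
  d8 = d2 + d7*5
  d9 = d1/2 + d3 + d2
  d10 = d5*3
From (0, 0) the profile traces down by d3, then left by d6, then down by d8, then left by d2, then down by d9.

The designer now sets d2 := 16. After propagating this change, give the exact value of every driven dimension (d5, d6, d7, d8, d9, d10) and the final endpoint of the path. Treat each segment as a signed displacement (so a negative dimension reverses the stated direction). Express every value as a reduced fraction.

Apply edit: d2 := 16
  d5 = 9 + d2 = 25
  d6 = d3/5 = 1/3
  d7 = d1 - d4*2 + d5/2 = 12
  d8 = d2 + d7*5 = 76
  d9 = d1/2 + d3 + d2 = 127/6
  d10 = d5*3 = 75
Walk from origin (0, 0):
  seg 1: down by d3 = 5/3 → (0, -5/3)
  seg 2: left by d6 = 1/3 → (-1/3, -5/3)
  seg 3: down by d8 = 76 → (-1/3, -233/3)
  seg 4: left by d2 = 16 → (-49/3, -233/3)
  seg 5: down by d9 = 127/6 → (-49/3, -593/6)

d5 = 25
d6 = 1/3
d7 = 12
d8 = 76
d9 = 127/6
d10 = 75
endpoint = (-49/3, -593/6)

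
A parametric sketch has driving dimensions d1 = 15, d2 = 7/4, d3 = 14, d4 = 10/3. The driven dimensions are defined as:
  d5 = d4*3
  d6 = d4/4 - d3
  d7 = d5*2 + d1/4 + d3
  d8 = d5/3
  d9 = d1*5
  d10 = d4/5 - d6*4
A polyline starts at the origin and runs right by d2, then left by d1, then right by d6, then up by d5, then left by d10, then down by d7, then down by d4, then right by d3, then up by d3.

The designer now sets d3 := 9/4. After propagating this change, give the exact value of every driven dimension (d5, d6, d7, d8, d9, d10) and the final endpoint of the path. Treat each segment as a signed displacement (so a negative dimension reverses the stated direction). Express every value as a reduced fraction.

d5 = 10
d6 = -17/12
d7 = 26
d8 = 10/3
d9 = 75
d10 = 19/3
endpoint = (-75/4, -205/12)

Apply edit: d3 := 9/4
  d5 = d4*3 = 10
  d6 = d4/4 - d3 = -17/12
  d7 = d5*2 + d1/4 + d3 = 26
  d8 = d5/3 = 10/3
  d9 = d1*5 = 75
  d10 = d4/5 - d6*4 = 19/3
Walk from origin (0, 0):
  seg 1: right by d2 = 7/4 → (7/4, 0)
  seg 2: left by d1 = 15 → (-53/4, 0)
  seg 3: right by d6 = -17/12 → (-44/3, 0)
  seg 4: up by d5 = 10 → (-44/3, 10)
  seg 5: left by d10 = 19/3 → (-21, 10)
  seg 6: down by d7 = 26 → (-21, -16)
  seg 7: down by d4 = 10/3 → (-21, -58/3)
  seg 8: right by d3 = 9/4 → (-75/4, -58/3)
  seg 9: up by d3 = 9/4 → (-75/4, -205/12)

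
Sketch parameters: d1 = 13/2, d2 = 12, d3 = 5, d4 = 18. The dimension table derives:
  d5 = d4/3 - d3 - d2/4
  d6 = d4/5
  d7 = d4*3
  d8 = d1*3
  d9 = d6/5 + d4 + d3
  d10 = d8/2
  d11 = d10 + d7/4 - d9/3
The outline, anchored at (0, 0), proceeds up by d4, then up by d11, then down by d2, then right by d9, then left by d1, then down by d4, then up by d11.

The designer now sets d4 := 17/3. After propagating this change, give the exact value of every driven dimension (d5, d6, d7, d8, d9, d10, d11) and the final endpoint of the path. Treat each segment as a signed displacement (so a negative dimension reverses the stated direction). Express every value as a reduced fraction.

Apply edit: d4 := 17/3
  d5 = d4/3 - d3 - d2/4 = -55/9
  d6 = d4/5 = 17/15
  d7 = d4*3 = 17
  d8 = d1*3 = 39/2
  d9 = d6/5 + d4 + d3 = 817/75
  d10 = d8/2 = 39/4
  d11 = d10 + d7/4 - d9/3 = 2333/225
Walk from origin (0, 0):
  seg 1: up by d4 = 17/3 → (0, 17/3)
  seg 2: up by d11 = 2333/225 → (0, 3608/225)
  seg 3: down by d2 = 12 → (0, 908/225)
  seg 4: right by d9 = 817/75 → (817/75, 908/225)
  seg 5: left by d1 = 13/2 → (659/150, 908/225)
  seg 6: down by d4 = 17/3 → (659/150, -367/225)
  seg 7: up by d11 = 2333/225 → (659/150, 1966/225)

d5 = -55/9
d6 = 17/15
d7 = 17
d8 = 39/2
d9 = 817/75
d10 = 39/4
d11 = 2333/225
endpoint = (659/150, 1966/225)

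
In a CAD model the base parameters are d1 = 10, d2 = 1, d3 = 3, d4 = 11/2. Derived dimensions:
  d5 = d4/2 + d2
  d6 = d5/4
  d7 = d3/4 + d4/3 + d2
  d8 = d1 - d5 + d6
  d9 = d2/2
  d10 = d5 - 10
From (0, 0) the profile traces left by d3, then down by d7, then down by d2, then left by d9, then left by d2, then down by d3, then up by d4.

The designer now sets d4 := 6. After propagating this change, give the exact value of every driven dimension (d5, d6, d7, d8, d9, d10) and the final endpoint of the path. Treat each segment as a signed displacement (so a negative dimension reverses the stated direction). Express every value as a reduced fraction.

d5 = 4
d6 = 1
d7 = 15/4
d8 = 7
d9 = 1/2
d10 = -6
endpoint = (-9/2, -7/4)

Apply edit: d4 := 6
  d5 = d4/2 + d2 = 4
  d6 = d5/4 = 1
  d7 = d3/4 + d4/3 + d2 = 15/4
  d8 = d1 - d5 + d6 = 7
  d9 = d2/2 = 1/2
  d10 = d5 - 10 = -6
Walk from origin (0, 0):
  seg 1: left by d3 = 3 → (-3, 0)
  seg 2: down by d7 = 15/4 → (-3, -15/4)
  seg 3: down by d2 = 1 → (-3, -19/4)
  seg 4: left by d9 = 1/2 → (-7/2, -19/4)
  seg 5: left by d2 = 1 → (-9/2, -19/4)
  seg 6: down by d3 = 3 → (-9/2, -31/4)
  seg 7: up by d4 = 6 → (-9/2, -7/4)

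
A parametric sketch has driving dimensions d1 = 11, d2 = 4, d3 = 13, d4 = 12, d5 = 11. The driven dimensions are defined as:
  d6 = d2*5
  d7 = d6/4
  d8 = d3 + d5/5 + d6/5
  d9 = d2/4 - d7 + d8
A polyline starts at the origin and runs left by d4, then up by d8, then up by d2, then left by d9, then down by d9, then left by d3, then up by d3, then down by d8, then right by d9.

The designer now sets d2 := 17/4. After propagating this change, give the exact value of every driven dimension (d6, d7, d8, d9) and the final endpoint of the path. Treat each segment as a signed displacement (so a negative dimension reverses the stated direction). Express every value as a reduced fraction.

d6 = 85/4
d7 = 85/16
d8 = 389/20
d9 = 76/5
endpoint = (-25, 41/20)

Apply edit: d2 := 17/4
  d6 = d2*5 = 85/4
  d7 = d6/4 = 85/16
  d8 = d3 + d5/5 + d6/5 = 389/20
  d9 = d2/4 - d7 + d8 = 76/5
Walk from origin (0, 0):
  seg 1: left by d4 = 12 → (-12, 0)
  seg 2: up by d8 = 389/20 → (-12, 389/20)
  seg 3: up by d2 = 17/4 → (-12, 237/10)
  seg 4: left by d9 = 76/5 → (-136/5, 237/10)
  seg 5: down by d9 = 76/5 → (-136/5, 17/2)
  seg 6: left by d3 = 13 → (-201/5, 17/2)
  seg 7: up by d3 = 13 → (-201/5, 43/2)
  seg 8: down by d8 = 389/20 → (-201/5, 41/20)
  seg 9: right by d9 = 76/5 → (-25, 41/20)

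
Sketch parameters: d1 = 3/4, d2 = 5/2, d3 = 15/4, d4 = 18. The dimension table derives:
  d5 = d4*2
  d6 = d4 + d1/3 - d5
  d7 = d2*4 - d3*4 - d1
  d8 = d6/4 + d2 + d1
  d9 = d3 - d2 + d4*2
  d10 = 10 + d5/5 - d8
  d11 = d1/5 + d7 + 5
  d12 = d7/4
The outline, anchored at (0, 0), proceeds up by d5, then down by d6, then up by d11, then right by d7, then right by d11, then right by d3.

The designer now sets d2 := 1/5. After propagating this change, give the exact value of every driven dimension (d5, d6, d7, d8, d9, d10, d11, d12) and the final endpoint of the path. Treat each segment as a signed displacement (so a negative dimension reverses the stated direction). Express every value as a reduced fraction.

Apply edit: d2 := 1/5
  d5 = d4*2 = 36
  d6 = d4 + d1/3 - d5 = -71/4
  d7 = d2*4 - d3*4 - d1 = -299/20
  d8 = d6/4 + d2 + d1 = -279/80
  d9 = d3 - d2 + d4*2 = 791/20
  d10 = 10 + d5/5 - d8 = 331/16
  d11 = d1/5 + d7 + 5 = -49/5
  d12 = d7/4 = -299/80
Walk from origin (0, 0):
  seg 1: up by d5 = 36 → (0, 36)
  seg 2: down by d6 = -71/4 → (0, 215/4)
  seg 3: up by d11 = -49/5 → (0, 879/20)
  seg 4: right by d7 = -299/20 → (-299/20, 879/20)
  seg 5: right by d11 = -49/5 → (-99/4, 879/20)
  seg 6: right by d3 = 15/4 → (-21, 879/20)

d5 = 36
d6 = -71/4
d7 = -299/20
d8 = -279/80
d9 = 791/20
d10 = 331/16
d11 = -49/5
d12 = -299/80
endpoint = (-21, 879/20)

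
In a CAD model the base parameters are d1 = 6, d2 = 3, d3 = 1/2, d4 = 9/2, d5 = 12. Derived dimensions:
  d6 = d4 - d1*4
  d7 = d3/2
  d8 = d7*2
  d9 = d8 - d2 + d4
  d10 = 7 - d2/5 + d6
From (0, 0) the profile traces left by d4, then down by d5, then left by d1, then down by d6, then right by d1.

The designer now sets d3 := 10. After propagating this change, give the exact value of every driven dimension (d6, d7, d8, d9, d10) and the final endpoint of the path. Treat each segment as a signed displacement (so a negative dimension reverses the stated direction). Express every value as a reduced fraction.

d6 = -39/2
d7 = 5
d8 = 10
d9 = 23/2
d10 = -131/10
endpoint = (-9/2, 15/2)

Apply edit: d3 := 10
  d6 = d4 - d1*4 = -39/2
  d7 = d3/2 = 5
  d8 = d7*2 = 10
  d9 = d8 - d2 + d4 = 23/2
  d10 = 7 - d2/5 + d6 = -131/10
Walk from origin (0, 0):
  seg 1: left by d4 = 9/2 → (-9/2, 0)
  seg 2: down by d5 = 12 → (-9/2, -12)
  seg 3: left by d1 = 6 → (-21/2, -12)
  seg 4: down by d6 = -39/2 → (-21/2, 15/2)
  seg 5: right by d1 = 6 → (-9/2, 15/2)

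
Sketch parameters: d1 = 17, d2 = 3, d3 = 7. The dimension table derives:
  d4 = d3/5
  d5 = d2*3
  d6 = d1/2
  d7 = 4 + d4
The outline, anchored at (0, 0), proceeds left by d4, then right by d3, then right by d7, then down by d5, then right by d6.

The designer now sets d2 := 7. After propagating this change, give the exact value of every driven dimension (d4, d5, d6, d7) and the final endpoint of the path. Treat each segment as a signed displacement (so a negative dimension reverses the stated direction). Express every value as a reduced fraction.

Apply edit: d2 := 7
  d4 = d3/5 = 7/5
  d5 = d2*3 = 21
  d6 = d1/2 = 17/2
  d7 = 4 + d4 = 27/5
Walk from origin (0, 0):
  seg 1: left by d4 = 7/5 → (-7/5, 0)
  seg 2: right by d3 = 7 → (28/5, 0)
  seg 3: right by d7 = 27/5 → (11, 0)
  seg 4: down by d5 = 21 → (11, -21)
  seg 5: right by d6 = 17/2 → (39/2, -21)

d4 = 7/5
d5 = 21
d6 = 17/2
d7 = 27/5
endpoint = (39/2, -21)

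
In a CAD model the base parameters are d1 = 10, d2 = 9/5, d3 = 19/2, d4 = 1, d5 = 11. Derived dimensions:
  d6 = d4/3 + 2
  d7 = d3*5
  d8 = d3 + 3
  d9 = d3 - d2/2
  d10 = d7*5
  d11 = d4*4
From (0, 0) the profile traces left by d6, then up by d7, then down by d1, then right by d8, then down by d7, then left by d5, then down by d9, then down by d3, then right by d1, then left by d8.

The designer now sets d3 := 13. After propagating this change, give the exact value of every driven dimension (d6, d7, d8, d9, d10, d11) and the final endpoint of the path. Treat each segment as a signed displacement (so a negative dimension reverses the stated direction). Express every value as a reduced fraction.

d6 = 7/3
d7 = 65
d8 = 16
d9 = 121/10
d10 = 325
d11 = 4
endpoint = (-10/3, -351/10)

Apply edit: d3 := 13
  d6 = d4/3 + 2 = 7/3
  d7 = d3*5 = 65
  d8 = d3 + 3 = 16
  d9 = d3 - d2/2 = 121/10
  d10 = d7*5 = 325
  d11 = d4*4 = 4
Walk from origin (0, 0):
  seg 1: left by d6 = 7/3 → (-7/3, 0)
  seg 2: up by d7 = 65 → (-7/3, 65)
  seg 3: down by d1 = 10 → (-7/3, 55)
  seg 4: right by d8 = 16 → (41/3, 55)
  seg 5: down by d7 = 65 → (41/3, -10)
  seg 6: left by d5 = 11 → (8/3, -10)
  seg 7: down by d9 = 121/10 → (8/3, -221/10)
  seg 8: down by d3 = 13 → (8/3, -351/10)
  seg 9: right by d1 = 10 → (38/3, -351/10)
  seg 10: left by d8 = 16 → (-10/3, -351/10)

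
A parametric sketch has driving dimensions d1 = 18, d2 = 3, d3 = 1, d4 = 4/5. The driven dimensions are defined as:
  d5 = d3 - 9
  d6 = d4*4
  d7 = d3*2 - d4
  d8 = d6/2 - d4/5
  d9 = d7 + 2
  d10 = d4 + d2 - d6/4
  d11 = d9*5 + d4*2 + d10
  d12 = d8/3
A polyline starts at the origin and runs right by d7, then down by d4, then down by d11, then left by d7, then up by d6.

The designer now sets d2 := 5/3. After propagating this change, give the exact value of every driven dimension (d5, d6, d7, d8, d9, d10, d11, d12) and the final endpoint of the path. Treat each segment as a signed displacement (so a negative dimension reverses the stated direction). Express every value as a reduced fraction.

Apply edit: d2 := 5/3
  d5 = d3 - 9 = -8
  d6 = d4*4 = 16/5
  d7 = d3*2 - d4 = 6/5
  d8 = d6/2 - d4/5 = 36/25
  d9 = d7 + 2 = 16/5
  d10 = d4 + d2 - d6/4 = 5/3
  d11 = d9*5 + d4*2 + d10 = 289/15
  d12 = d8/3 = 12/25
Walk from origin (0, 0):
  seg 1: right by d7 = 6/5 → (6/5, 0)
  seg 2: down by d4 = 4/5 → (6/5, -4/5)
  seg 3: down by d11 = 289/15 → (6/5, -301/15)
  seg 4: left by d7 = 6/5 → (0, -301/15)
  seg 5: up by d6 = 16/5 → (0, -253/15)

d5 = -8
d6 = 16/5
d7 = 6/5
d8 = 36/25
d9 = 16/5
d10 = 5/3
d11 = 289/15
d12 = 12/25
endpoint = (0, -253/15)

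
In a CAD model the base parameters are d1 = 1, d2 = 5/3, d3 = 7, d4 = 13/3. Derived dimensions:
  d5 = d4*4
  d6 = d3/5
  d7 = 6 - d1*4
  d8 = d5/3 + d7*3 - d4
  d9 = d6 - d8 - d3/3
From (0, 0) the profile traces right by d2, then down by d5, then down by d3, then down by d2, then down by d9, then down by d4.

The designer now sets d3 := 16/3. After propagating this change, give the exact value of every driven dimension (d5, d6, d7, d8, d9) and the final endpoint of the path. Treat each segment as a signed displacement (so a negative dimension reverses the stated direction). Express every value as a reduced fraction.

Apply edit: d3 := 16/3
  d5 = d4*4 = 52/3
  d6 = d3/5 = 16/15
  d7 = 6 - d1*4 = 2
  d8 = d5/3 + d7*3 - d4 = 67/9
  d9 = d6 - d8 - d3/3 = -367/45
Walk from origin (0, 0):
  seg 1: right by d2 = 5/3 → (5/3, 0)
  seg 2: down by d5 = 52/3 → (5/3, -52/3)
  seg 3: down by d3 = 16/3 → (5/3, -68/3)
  seg 4: down by d2 = 5/3 → (5/3, -73/3)
  seg 5: down by d9 = -367/45 → (5/3, -728/45)
  seg 6: down by d4 = 13/3 → (5/3, -923/45)

d5 = 52/3
d6 = 16/15
d7 = 2
d8 = 67/9
d9 = -367/45
endpoint = (5/3, -923/45)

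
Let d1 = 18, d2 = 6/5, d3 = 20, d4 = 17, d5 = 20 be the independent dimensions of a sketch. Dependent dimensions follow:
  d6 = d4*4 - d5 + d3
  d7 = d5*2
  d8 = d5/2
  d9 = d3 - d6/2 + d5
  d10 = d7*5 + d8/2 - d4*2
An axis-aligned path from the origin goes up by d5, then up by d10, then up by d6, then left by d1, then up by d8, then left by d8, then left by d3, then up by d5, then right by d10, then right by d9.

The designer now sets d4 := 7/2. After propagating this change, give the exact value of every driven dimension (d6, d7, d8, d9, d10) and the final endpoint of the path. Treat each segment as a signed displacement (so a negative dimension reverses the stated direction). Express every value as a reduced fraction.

d6 = 14
d7 = 40
d8 = 10
d9 = 33
d10 = 198
endpoint = (183, 262)

Apply edit: d4 := 7/2
  d6 = d4*4 - d5 + d3 = 14
  d7 = d5*2 = 40
  d8 = d5/2 = 10
  d9 = d3 - d6/2 + d5 = 33
  d10 = d7*5 + d8/2 - d4*2 = 198
Walk from origin (0, 0):
  seg 1: up by d5 = 20 → (0, 20)
  seg 2: up by d10 = 198 → (0, 218)
  seg 3: up by d6 = 14 → (0, 232)
  seg 4: left by d1 = 18 → (-18, 232)
  seg 5: up by d8 = 10 → (-18, 242)
  seg 6: left by d8 = 10 → (-28, 242)
  seg 7: left by d3 = 20 → (-48, 242)
  seg 8: up by d5 = 20 → (-48, 262)
  seg 9: right by d10 = 198 → (150, 262)
  seg 10: right by d9 = 33 → (183, 262)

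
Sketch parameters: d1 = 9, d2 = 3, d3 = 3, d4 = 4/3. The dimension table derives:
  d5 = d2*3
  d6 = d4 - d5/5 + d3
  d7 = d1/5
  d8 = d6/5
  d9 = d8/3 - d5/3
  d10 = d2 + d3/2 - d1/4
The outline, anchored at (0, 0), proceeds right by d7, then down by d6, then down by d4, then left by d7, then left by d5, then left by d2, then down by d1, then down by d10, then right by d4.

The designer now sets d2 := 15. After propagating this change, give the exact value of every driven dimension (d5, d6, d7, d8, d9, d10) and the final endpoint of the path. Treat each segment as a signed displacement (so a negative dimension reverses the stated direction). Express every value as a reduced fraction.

Apply edit: d2 := 15
  d5 = d2*3 = 45
  d6 = d4 - d5/5 + d3 = -14/3
  d7 = d1/5 = 9/5
  d8 = d6/5 = -14/15
  d9 = d8/3 - d5/3 = -689/45
  d10 = d2 + d3/2 - d1/4 = 57/4
Walk from origin (0, 0):
  seg 1: right by d7 = 9/5 → (9/5, 0)
  seg 2: down by d6 = -14/3 → (9/5, 14/3)
  seg 3: down by d4 = 4/3 → (9/5, 10/3)
  seg 4: left by d7 = 9/5 → (0, 10/3)
  seg 5: left by d5 = 45 → (-45, 10/3)
  seg 6: left by d2 = 15 → (-60, 10/3)
  seg 7: down by d1 = 9 → (-60, -17/3)
  seg 8: down by d10 = 57/4 → (-60, -239/12)
  seg 9: right by d4 = 4/3 → (-176/3, -239/12)

d5 = 45
d6 = -14/3
d7 = 9/5
d8 = -14/15
d9 = -689/45
d10 = 57/4
endpoint = (-176/3, -239/12)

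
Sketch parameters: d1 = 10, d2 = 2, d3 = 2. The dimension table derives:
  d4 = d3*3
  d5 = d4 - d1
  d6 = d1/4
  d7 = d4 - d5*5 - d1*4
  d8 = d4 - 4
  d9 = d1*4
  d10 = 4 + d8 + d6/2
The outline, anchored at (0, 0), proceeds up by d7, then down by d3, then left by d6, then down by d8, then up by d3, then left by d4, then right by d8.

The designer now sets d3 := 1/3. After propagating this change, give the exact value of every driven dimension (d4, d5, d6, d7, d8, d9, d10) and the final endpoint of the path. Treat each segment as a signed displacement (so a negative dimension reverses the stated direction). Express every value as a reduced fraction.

Apply edit: d3 := 1/3
  d4 = d3*3 = 1
  d5 = d4 - d1 = -9
  d6 = d1/4 = 5/2
  d7 = d4 - d5*5 - d1*4 = 6
  d8 = d4 - 4 = -3
  d9 = d1*4 = 40
  d10 = 4 + d8 + d6/2 = 9/4
Walk from origin (0, 0):
  seg 1: up by d7 = 6 → (0, 6)
  seg 2: down by d3 = 1/3 → (0, 17/3)
  seg 3: left by d6 = 5/2 → (-5/2, 17/3)
  seg 4: down by d8 = -3 → (-5/2, 26/3)
  seg 5: up by d3 = 1/3 → (-5/2, 9)
  seg 6: left by d4 = 1 → (-7/2, 9)
  seg 7: right by d8 = -3 → (-13/2, 9)

d4 = 1
d5 = -9
d6 = 5/2
d7 = 6
d8 = -3
d9 = 40
d10 = 9/4
endpoint = (-13/2, 9)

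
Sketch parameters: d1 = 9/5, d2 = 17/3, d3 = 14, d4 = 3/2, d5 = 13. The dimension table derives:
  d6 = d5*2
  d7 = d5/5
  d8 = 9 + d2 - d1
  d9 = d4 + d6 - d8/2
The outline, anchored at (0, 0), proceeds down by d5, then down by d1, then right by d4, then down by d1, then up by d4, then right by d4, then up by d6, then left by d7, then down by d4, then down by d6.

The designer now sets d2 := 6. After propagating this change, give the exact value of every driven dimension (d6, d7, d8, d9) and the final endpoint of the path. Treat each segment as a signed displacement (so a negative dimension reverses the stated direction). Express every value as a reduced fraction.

Apply edit: d2 := 6
  d6 = d5*2 = 26
  d7 = d5/5 = 13/5
  d8 = 9 + d2 - d1 = 66/5
  d9 = d4 + d6 - d8/2 = 209/10
Walk from origin (0, 0):
  seg 1: down by d5 = 13 → (0, -13)
  seg 2: down by d1 = 9/5 → (0, -74/5)
  seg 3: right by d4 = 3/2 → (3/2, -74/5)
  seg 4: down by d1 = 9/5 → (3/2, -83/5)
  seg 5: up by d4 = 3/2 → (3/2, -151/10)
  seg 6: right by d4 = 3/2 → (3, -151/10)
  seg 7: up by d6 = 26 → (3, 109/10)
  seg 8: left by d7 = 13/5 → (2/5, 109/10)
  seg 9: down by d4 = 3/2 → (2/5, 47/5)
  seg 10: down by d6 = 26 → (2/5, -83/5)

d6 = 26
d7 = 13/5
d8 = 66/5
d9 = 209/10
endpoint = (2/5, -83/5)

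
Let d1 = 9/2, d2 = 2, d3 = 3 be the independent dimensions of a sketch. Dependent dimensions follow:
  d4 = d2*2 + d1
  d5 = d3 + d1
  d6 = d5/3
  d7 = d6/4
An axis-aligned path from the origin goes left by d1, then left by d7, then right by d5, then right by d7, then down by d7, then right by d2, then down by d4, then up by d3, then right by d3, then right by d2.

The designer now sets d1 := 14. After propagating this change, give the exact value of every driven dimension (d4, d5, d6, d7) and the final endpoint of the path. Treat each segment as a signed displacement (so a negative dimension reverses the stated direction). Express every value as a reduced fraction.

Apply edit: d1 := 14
  d4 = d2*2 + d1 = 18
  d5 = d3 + d1 = 17
  d6 = d5/3 = 17/3
  d7 = d6/4 = 17/12
Walk from origin (0, 0):
  seg 1: left by d1 = 14 → (-14, 0)
  seg 2: left by d7 = 17/12 → (-185/12, 0)
  seg 3: right by d5 = 17 → (19/12, 0)
  seg 4: right by d7 = 17/12 → (3, 0)
  seg 5: down by d7 = 17/12 → (3, -17/12)
  seg 6: right by d2 = 2 → (5, -17/12)
  seg 7: down by d4 = 18 → (5, -233/12)
  seg 8: up by d3 = 3 → (5, -197/12)
  seg 9: right by d3 = 3 → (8, -197/12)
  seg 10: right by d2 = 2 → (10, -197/12)

d4 = 18
d5 = 17
d6 = 17/3
d7 = 17/12
endpoint = (10, -197/12)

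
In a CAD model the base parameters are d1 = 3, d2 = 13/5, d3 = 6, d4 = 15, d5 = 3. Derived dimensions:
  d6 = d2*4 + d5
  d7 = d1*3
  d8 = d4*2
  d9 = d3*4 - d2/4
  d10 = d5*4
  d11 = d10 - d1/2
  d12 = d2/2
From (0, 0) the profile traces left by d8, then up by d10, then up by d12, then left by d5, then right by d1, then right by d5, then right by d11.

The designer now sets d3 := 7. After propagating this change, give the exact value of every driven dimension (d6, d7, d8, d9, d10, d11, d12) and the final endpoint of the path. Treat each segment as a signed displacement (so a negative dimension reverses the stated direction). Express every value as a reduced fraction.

d6 = 67/5
d7 = 9
d8 = 30
d9 = 547/20
d10 = 12
d11 = 21/2
d12 = 13/10
endpoint = (-33/2, 133/10)

Apply edit: d3 := 7
  d6 = d2*4 + d5 = 67/5
  d7 = d1*3 = 9
  d8 = d4*2 = 30
  d9 = d3*4 - d2/4 = 547/20
  d10 = d5*4 = 12
  d11 = d10 - d1/2 = 21/2
  d12 = d2/2 = 13/10
Walk from origin (0, 0):
  seg 1: left by d8 = 30 → (-30, 0)
  seg 2: up by d10 = 12 → (-30, 12)
  seg 3: up by d12 = 13/10 → (-30, 133/10)
  seg 4: left by d5 = 3 → (-33, 133/10)
  seg 5: right by d1 = 3 → (-30, 133/10)
  seg 6: right by d5 = 3 → (-27, 133/10)
  seg 7: right by d11 = 21/2 → (-33/2, 133/10)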